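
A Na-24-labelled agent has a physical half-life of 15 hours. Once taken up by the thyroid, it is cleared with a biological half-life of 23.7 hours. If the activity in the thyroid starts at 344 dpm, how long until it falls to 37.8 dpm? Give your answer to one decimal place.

1/t_eff = 1/t_phys + 1/t_biol = 1/15 + 1/23.7 = 0.10886 per hour.
t_eff = 15 × 23.7 / (15 + 23.7) ≈ 9.186 hours.
n = log₂(344/37.8) ≈ 3.186; t = 3.186 × 9.186 ≈ 29.266 hours.

29.3 hours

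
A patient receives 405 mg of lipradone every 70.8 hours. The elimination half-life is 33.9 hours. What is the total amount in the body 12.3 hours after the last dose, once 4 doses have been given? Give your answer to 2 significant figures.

The 4 doses were given 224.7, 153.9, 83.1, 12.3 hours ago.
Total = 405·(1/2)^(224.7/33.9) + 405·(1/2)^(153.9/33.9) + 405·(1/2)^(83.1/33.9) + 405·(1/2)^(12.3/33.9)
      = 4.0939 + 17.411 + 74.051 + 314.94 ≈ 410.5 mg.

410 mg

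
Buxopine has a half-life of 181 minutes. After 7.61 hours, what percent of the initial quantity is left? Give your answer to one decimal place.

7.61 hours = 456.6 minutes.
n = 456.6/181 ≈ 2.5227 half-lives.
Fraction remaining = (1/2)^2.5227 ≈ 0.17402, i.e. 17.402%.

17.4%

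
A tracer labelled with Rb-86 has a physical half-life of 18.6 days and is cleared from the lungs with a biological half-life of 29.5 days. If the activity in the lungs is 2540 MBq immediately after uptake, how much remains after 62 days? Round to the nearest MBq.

59 MBq

1/t_eff = 1/t_phys + 1/t_biol = 1/18.6 + 1/29.5 = 0.087662 per day.
t_eff = 18.6 × 29.5 / (18.6 + 29.5) ≈ 11.407 days.
Remaining = 2540 × (1/2)^(62/11.407) = 2540 × (1/2)^5.435 ≈ 58.712 MBq.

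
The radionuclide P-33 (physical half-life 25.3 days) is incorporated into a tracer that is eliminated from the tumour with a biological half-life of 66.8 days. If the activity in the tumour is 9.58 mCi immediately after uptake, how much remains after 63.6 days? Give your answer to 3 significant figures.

1/t_eff = 1/t_phys + 1/t_biol = 1/25.3 + 1/66.8 = 0.054496 per day.
t_eff = 25.3 × 66.8 / (25.3 + 66.8) ≈ 18.35 days.
Remaining = 9.58 × (1/2)^(63.6/18.35) = 9.58 × (1/2)^3.4659 ≈ 0.867 mCi.

0.867 mCi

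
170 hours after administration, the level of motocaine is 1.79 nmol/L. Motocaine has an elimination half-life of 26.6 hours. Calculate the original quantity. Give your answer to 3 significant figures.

Number of half-lives elapsed: n = 170/26.6 ≈ 6.391.
A₀ = A × 2^n = 1.79 × 2^6.391 = 1.79 × 83.922 ≈ 150.22 nmol/L.

150 nmol/L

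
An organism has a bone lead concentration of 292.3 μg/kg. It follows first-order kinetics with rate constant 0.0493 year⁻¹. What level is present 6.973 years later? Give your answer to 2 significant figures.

t½ = ln 2 / k = 0.69315 / 0.0493 ≈ 14.06 years.
Number of half-lives: n = 6.973/14.06 ≈ 0.49595.
Remaining = 292.3 × (1/2)^0.49595 = 292.3 × 0.70909 ≈ 207.27 μg/kg.

210 μg/kg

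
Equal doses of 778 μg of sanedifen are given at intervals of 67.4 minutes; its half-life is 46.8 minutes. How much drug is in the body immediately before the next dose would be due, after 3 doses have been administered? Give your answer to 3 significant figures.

The 3 doses were given 202.2, 134.8, 67.4 minutes ago.
Total = 778·(1/2)^(202.2/46.8) + 778·(1/2)^(134.8/46.8) + 778·(1/2)^(67.4/46.8)
      = 38.938 + 105.66 + 286.71 ≈ 431.31 μg.

431 μg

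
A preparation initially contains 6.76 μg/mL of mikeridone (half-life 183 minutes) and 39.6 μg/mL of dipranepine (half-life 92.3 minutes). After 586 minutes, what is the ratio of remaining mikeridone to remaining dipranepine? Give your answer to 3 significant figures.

1.51

mikeridone: 6.76 × (1/2)^(586/183) = 6.76 × (1/2)^3.2022 ≈ 0.7345 μg/mL.
dipranepine: 39.6 × (1/2)^(586/92.3) = 39.6 × (1/2)^6.3489 ≈ 0.48584 μg/mL.
Ratio ≈ 0.7345 / 0.48584 ≈ 1.5118.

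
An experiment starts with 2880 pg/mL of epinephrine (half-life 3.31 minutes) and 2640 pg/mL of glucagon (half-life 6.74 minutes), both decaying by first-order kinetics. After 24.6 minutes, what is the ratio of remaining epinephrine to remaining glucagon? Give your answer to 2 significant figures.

0.079

epinephrine: 2880 × (1/2)^(24.6/3.31) = 2880 × (1/2)^7.432 ≈ 16.677 pg/mL.
glucagon: 2640 × (1/2)^(24.6/6.74) = 2640 × (1/2)^3.6499 ≈ 210.32 pg/mL.
Ratio ≈ 16.677 / 210.32 ≈ 0.079294.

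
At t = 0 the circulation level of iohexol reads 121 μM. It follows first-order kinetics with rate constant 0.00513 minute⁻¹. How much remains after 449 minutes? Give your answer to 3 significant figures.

t½ = ln 2 / λ = 0.69315 / 0.00513 ≈ 135.12 minutes.
Number of half-lives: n = 449/135.12 ≈ 3.3231.
Remaining = 121 × (1/2)^3.3231 = 121 × 0.099922 ≈ 12.091 μM.

12.1 μM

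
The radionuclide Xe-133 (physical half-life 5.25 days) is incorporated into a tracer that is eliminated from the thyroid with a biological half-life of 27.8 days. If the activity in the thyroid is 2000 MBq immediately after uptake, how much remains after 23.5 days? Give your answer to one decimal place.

50.0 MBq

1/t_eff = 1/t_phys + 1/t_biol = 1/5.25 + 1/27.8 = 0.22645 per day.
t_eff = 5.25 × 27.8 / (5.25 + 27.8) ≈ 4.416 days.
Remaining = 2000 × (1/2)^(23.5/4.416) = 2000 × (1/2)^5.3215 ≈ 50.014 MBq.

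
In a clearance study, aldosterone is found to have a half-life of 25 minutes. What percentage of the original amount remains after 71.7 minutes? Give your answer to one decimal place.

n = 71.7/25 ≈ 2.868 half-lives.
Fraction remaining = (1/2)^2.868 ≈ 0.13698, i.e. 13.698%.

13.7%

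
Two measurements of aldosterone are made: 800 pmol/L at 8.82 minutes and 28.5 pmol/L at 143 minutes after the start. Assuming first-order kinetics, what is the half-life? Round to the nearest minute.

28 minutes

Over Δt = 143 − 8.82 = 134.18 minutes, the level fell by a factor of 800/28.5 ≈ 28.07.
n = log₂(28.07) ≈ 4.811 half-lives, so t½ = 134.18/4.811 ≈ 27.89 minutes.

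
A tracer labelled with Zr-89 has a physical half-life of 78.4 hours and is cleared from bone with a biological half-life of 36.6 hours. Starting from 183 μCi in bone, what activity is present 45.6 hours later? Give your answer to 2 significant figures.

52 μCi

1/t_eff = 1/t_phys + 1/t_biol = 1/78.4 + 1/36.6 = 0.040078 per hour.
t_eff = 78.4 × 36.6 / (78.4 + 36.6) ≈ 24.952 hours.
Remaining = 183 × (1/2)^(45.6/24.952) = 183 × (1/2)^1.8275 ≈ 51.559 μCi.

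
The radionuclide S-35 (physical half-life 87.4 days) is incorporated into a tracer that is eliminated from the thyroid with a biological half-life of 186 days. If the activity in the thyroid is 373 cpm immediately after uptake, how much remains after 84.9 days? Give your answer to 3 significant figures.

1/t_eff = 1/t_phys + 1/t_biol = 1/87.4 + 1/186 = 0.016818 per day.
t_eff = 87.4 × 186 / (87.4 + 186) ≈ 59.46 days.
Remaining = 373 × (1/2)^(84.9/59.46) = 373 × (1/2)^1.4278 ≈ 138.64 cpm.

139 cpm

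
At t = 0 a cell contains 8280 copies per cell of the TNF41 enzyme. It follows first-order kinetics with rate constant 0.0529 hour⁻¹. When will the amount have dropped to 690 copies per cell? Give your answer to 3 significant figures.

t½ = ln 2 / k = 0.69315 / 0.0529 ≈ 13.103 hours.
Fraction remaining = 690/8280 ≈ 0.083333.
n = log₂(8280/690) = ln(12)/ln 2 ≈ 3.585 half-lives.
t = n × t½ = 3.585 × 13.103 ≈ 46.974 hours.

47.0 hours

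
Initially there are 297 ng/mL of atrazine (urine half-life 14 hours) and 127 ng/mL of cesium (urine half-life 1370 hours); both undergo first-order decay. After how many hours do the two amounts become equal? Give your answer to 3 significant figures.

Set 297·(1/2)^(t/14) = 127·(1/2)^(t/1370).
Taking log₂: log₂(297/127) = t·(1/14 − 1/1370).
log₂(2.3386) = 1.2256; 1/14 − 1/1370 = 0.070699.
t = 1.2256 / 0.070699 ≈ 17.336 hours.

17.3 hours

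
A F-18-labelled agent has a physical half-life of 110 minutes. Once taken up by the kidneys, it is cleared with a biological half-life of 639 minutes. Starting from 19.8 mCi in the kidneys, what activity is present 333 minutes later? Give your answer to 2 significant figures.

1/t_eff = 1/t_phys + 1/t_biol = 1/110 + 1/639 = 0.010656 per minute.
t_eff = 110 × 639 / (110 + 639) ≈ 93.845 minutes.
Remaining = 19.8 × (1/2)^(333/93.845) = 19.8 × (1/2)^3.5484 ≈ 1.6924 mCi.

1.7 mCi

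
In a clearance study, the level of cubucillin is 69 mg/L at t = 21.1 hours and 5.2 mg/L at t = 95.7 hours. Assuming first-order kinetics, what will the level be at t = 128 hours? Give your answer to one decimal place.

1.7 mg/L

Over Δt = 95.7 − 21.1 = 74.6 hours, the level fell by a factor of 69/5.2 ≈ 13.269.
n = log₂(13.269) ≈ 3.73 half-lives, so t½ = 74.6/3.73 ≈ 20 hours.
From t = 95.7 to t = 128: 5.2 × (1/2)^((128−95.7)/20) ≈ 1.6976 mg/L.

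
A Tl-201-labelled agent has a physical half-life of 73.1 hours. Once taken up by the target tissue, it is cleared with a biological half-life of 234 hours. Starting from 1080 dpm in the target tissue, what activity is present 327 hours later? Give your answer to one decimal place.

1/t_eff = 1/t_phys + 1/t_biol = 1/73.1 + 1/234 = 0.017953 per hour.
t_eff = 73.1 × 234 / (73.1 + 234) ≈ 55.7 hours.
Remaining = 1080 × (1/2)^(327/55.7) = 1080 × (1/2)^5.8708 ≈ 18.456 dpm.

18.5 dpm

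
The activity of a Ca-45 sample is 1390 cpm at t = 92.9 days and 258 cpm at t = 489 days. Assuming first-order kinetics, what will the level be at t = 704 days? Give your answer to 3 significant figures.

103 cpm

Over Δt = 489 − 92.9 = 396.1 days, the level fell by a factor of 1390/258 ≈ 5.3876.
n = log₂(5.3876) ≈ 2.4296 half-lives, so t½ = 396.1/2.4296 ≈ 163.03 days.
From t = 489 to t = 704: 258 × (1/2)^((704−489)/163.03) ≈ 103.42 cpm.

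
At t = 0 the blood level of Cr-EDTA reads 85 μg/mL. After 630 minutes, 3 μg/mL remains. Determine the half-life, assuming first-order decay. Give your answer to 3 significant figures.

A/A₀ = 3/85 ≈ 0.035294.
n = log₂(28.333) ≈ 4.8244 half-lives elapsed in 630 minutes.
t½ = 630/4.8244 ≈ 130.59 minutes.

131 minutes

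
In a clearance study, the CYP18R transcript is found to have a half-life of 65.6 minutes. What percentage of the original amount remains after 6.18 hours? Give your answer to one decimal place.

6.18 hours = 370.8 minutes.
n = 370.8/65.6 ≈ 5.6524 half-lives.
Fraction remaining = (1/2)^5.6524 ≈ 0.019881, i.e. 1.9881%.

2.0%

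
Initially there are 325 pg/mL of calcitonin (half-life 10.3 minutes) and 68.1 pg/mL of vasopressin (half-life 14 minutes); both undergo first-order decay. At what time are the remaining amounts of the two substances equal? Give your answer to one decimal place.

Set 325·(1/2)^(t/10.3) = 68.1·(1/2)^(t/14).
Taking log₂: log₂(325/68.1) = t·(1/10.3 − 1/14).
log₂(4.7724) = 2.2547; 1/10.3 − 1/14 = 0.025659.
t = 2.2547 / 0.025659 ≈ 87.873 minutes.

87.9 minutes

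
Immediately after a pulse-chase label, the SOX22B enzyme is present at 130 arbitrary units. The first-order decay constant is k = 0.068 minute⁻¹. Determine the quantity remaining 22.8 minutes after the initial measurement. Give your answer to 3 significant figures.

t½ = ln 2 / k = 0.69315 / 0.068 ≈ 10.193 minutes.
Number of half-lives: n = 22.8/10.193 ≈ 2.2368.
Remaining = 130 × (1/2)^2.2368 = 130 × 0.21216 ≈ 27.581 arbitrary units.

27.6 arbitrary units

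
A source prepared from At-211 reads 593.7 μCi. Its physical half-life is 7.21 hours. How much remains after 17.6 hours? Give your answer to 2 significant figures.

Number of half-lives: n = 17.6/7.21 ≈ 2.4411.
Remaining = 593.7 × (1/2)^2.4411 = 593.7 × 0.18415 ≈ 109.33 μCi.

110 μCi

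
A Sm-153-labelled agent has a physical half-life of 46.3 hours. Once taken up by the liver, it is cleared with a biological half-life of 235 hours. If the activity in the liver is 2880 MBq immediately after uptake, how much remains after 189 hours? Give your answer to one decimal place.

97.4 MBq

1/t_eff = 1/t_phys + 1/t_biol = 1/46.3 + 1/235 = 0.025854 per hour.
t_eff = 46.3 × 235 / (46.3 + 235) ≈ 38.679 hours.
Remaining = 2880 × (1/2)^(189/38.679) = 2880 × (1/2)^4.8863 ≈ 97.378 MBq.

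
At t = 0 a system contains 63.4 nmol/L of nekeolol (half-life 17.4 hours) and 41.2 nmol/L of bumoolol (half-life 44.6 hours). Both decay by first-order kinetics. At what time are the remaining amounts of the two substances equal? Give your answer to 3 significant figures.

Set 63.4·(1/2)^(t/17.4) = 41.2·(1/2)^(t/44.6).
Taking log₂: log₂(63.4/41.2) = t·(1/17.4 − 1/44.6).
log₂(1.5388) = 0.62184; 1/17.4 − 1/44.6 = 0.03505.
t = 0.62184 / 0.03505 ≈ 17.742 hours.

17.7 hours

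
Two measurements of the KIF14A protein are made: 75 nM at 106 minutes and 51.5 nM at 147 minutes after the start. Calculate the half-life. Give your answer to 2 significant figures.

76 minutes

Over Δt = 147 − 106 = 41 minutes, the level fell by a factor of 75/51.5 ≈ 1.4563.
n = log₂(1.4563) ≈ 0.54232 half-lives, so t½ = 41/0.54232 ≈ 75.601 minutes.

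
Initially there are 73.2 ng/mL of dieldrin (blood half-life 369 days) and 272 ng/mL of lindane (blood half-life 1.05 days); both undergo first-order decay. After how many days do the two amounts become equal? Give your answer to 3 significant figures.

Set 73.2·(1/2)^(t/369) = 272·(1/2)^(t/1.05).
Taking log₂: log₂(73.2/272) = t·(1/369 − 1/1.05).
log₂(0.26912) = -1.8937; 1/369 − 1/1.05 = -0.94967.
t = -1.8937 / -0.94967 ≈ 1.994 days.

1.99 days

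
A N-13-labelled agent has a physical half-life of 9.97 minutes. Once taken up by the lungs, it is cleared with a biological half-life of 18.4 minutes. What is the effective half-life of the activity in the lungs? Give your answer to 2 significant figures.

6.5 minutes

1/t_eff = 1/t_phys + 1/t_biol = 1/9.97 + 1/18.4 = 0.15465 per minute.
t_eff = 9.97 × 18.4 / (9.97 + 18.4) ≈ 6.4663 minutes.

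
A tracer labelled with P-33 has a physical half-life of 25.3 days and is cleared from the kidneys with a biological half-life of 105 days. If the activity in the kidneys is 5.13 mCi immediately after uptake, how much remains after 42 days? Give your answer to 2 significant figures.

1.2 mCi

1/t_eff = 1/t_phys + 1/t_biol = 1/25.3 + 1/105 = 0.04905 per day.
t_eff = 25.3 × 105 / (25.3 + 105) ≈ 20.388 days.
Remaining = 5.13 × (1/2)^(42/20.388) = 5.13 × (1/2)^2.0601 ≈ 1.2302 mCi.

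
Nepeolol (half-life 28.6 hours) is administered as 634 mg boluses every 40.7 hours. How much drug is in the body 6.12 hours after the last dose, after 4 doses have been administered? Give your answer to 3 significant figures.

The 4 doses were given 128.22, 87.52, 46.82, 6.12 hours ago.
Total = 634·(1/2)^(128.22/28.6) + 634·(1/2)^(87.52/28.6) + 634·(1/2)^(46.82/28.6) + 634·(1/2)^(6.12/28.6)
      = 28.347 + 76.014 + 203.84 + 546.6 ≈ 854.8 mg.

855 mg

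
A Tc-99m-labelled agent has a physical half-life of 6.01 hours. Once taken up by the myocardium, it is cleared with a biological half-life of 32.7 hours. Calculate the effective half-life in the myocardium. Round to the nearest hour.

1/t_eff = 1/t_phys + 1/t_biol = 1/6.01 + 1/32.7 = 0.19697 per hour.
t_eff = 6.01 × 32.7 / (6.01 + 32.7) ≈ 5.0769 hours.

5 hours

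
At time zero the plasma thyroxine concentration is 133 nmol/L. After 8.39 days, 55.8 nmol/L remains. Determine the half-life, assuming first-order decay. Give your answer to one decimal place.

A/A₀ = 55.8/133 ≈ 0.41955.
n = log₂(2.3835) ≈ 1.2531 half-lives elapsed in 8.39 days.
t½ = 8.39/1.2531 ≈ 6.6955 days.

6.7 days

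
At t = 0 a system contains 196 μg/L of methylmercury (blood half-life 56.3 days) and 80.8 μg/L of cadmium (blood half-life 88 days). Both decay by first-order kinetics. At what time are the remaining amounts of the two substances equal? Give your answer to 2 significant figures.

Set 196·(1/2)^(t/56.3) = 80.8·(1/2)^(t/88).
Taking log₂: log₂(196/80.8) = t·(1/56.3 − 1/88).
log₂(2.4257) = 1.2784; 1/56.3 − 1/88 = 0.0063984.
t = 1.2784 / 0.0063984 ≈ 199.81 days.

200 days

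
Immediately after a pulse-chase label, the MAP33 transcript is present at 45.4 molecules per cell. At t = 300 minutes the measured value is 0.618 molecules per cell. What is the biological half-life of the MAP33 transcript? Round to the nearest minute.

48 minutes

A/A₀ = 0.618/45.4 ≈ 0.013612.
n = log₂(73.463) ≈ 6.1989 half-lives elapsed in 300 minutes.
t½ = 300/6.1989 ≈ 48.395 minutes.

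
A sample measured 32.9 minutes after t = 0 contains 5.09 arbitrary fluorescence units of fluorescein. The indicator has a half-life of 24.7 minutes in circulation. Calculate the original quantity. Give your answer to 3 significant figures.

Number of half-lives elapsed: n = 32.9/24.7 ≈ 1.332.
A₀ = A × 2^n = 5.09 × 2^1.332 = 5.09 × 2.5175 ≈ 12.814 arbitrary fluorescence units.

12.8 arbitrary fluorescence units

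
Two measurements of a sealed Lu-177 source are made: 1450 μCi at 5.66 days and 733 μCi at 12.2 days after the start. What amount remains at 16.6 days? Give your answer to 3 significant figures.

463 μCi

Over Δt = 12.2 − 5.66 = 6.54 days, the level fell by a factor of 1450/733 ≈ 1.9782.
n = log₂(1.9782) ≈ 0.98417 half-lives, so t½ = 6.54/0.98417 ≈ 6.6452 days.
From t = 12.2 to t = 16.6: 733 × (1/2)^((16.6−12.2)/6.6452) ≈ 463.21 μCi.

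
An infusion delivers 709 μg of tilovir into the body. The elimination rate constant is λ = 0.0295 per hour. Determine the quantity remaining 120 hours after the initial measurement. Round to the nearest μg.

t½ = ln 2 / λ = 0.69315 / 0.0295 ≈ 23.497 hours.
Number of half-lives: n = 120/23.497 ≈ 5.1071.
Remaining = 709 × (1/2)^5.1071 = 709 × 0.029013 ≈ 20.57 μg.

21 μg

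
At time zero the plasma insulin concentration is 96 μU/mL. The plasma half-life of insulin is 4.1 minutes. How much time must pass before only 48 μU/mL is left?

48/96 = 1/2, so 1 half-life has elapsed.
t = 1 × 4.1 = 4.1 minutes.

4.1 minutes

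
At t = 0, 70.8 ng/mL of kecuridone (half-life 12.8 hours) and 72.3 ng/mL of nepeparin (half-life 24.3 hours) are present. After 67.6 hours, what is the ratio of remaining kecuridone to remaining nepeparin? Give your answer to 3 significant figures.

0.173

kecuridone: 70.8 × (1/2)^(67.6/12.8) = 70.8 × (1/2)^5.2812 ≈ 1.8206 ng/mL.
nepeparin: 72.3 × (1/2)^(67.6/24.3) = 72.3 × (1/2)^2.7819 ≈ 10.512 ng/mL.
Ratio ≈ 1.8206 / 10.512 ≈ 0.17319.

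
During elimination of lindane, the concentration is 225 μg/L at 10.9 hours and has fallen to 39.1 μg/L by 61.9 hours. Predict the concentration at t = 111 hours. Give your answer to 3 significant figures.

Over Δt = 61.9 − 10.9 = 51 hours, the level fell by a factor of 225/39.1 ≈ 5.7545.
n = log₂(5.7545) ≈ 2.5247 half-lives, so t½ = 51/2.5247 ≈ 20.201 hours.
From t = 61.9 to t = 111: 39.1 × (1/2)^((111−61.9)/20.201) ≈ 7.2525 μg/L.

7.25 μg/L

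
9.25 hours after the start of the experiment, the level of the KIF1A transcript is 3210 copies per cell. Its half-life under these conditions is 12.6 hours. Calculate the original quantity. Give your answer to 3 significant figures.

5340 copies per cell

Number of half-lives elapsed: n = 9.25/12.6 ≈ 0.73413.
A₀ = A × 2^n = 3210 × 2^0.73413 = 3210 × 1.6634 ≈ 5339.5 copies per cell.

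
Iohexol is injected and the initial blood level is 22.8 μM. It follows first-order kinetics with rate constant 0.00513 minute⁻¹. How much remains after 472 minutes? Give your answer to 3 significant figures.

2.02 μM

t½ = ln 2 / λ = 0.69315 / 0.00513 ≈ 135.12 minutes.
Number of half-lives: n = 472/135.12 ≈ 3.4933.
Remaining = 22.8 × (1/2)^3.4933 = 22.8 × 0.088801 ≈ 2.0247 μM.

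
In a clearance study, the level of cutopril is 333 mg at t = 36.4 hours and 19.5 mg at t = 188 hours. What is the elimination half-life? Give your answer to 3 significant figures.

37.0 hours

Over Δt = 188 − 36.4 = 151.6 hours, the level fell by a factor of 333/19.5 ≈ 17.077.
n = log₂(17.077) ≈ 4.094 half-lives, so t½ = 151.6/4.094 ≈ 37.03 hours.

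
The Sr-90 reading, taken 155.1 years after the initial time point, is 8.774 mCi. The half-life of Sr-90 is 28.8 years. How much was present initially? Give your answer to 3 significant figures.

Number of half-lives elapsed: n = 155.1/28.8 ≈ 5.3854.
A₀ = A × 2^n = 8.774 × 2^5.3854 = 8.774 × 41.8 ≈ 366.75 mCi.

367 mCi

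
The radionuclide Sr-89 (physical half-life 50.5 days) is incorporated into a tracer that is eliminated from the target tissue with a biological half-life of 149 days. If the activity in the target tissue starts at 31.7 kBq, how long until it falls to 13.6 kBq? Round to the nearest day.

1/t_eff = 1/t_phys + 1/t_biol = 1/50.5 + 1/149 = 0.026513 per day.
t_eff = 50.5 × 149 / (50.5 + 149) ≈ 37.717 days.
n = log₂(31.7/13.6) ≈ 1.2209; t = 1.2209 × 37.717 ≈ 46.048 days.

46 days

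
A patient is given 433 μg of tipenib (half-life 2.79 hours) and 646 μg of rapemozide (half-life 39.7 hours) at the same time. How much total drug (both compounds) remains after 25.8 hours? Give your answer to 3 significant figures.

412 μg

tipenib: 433 × (1/2)^(25.8/2.79) = 433 × (1/2)^9.2473 ≈ 0.71248 μg.
rapemozide: 646 × (1/2)^(25.8/39.7) = 646 × (1/2)^0.64987 ≈ 411.72 μg.
Total = 0.71248 + 411.72 ≈ 412.43 μg.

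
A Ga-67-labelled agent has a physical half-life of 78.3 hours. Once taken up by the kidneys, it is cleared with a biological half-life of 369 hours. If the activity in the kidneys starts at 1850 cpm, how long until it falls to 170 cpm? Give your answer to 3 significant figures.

1/t_eff = 1/t_phys + 1/t_biol = 1/78.3 + 1/369 = 0.015481 per hour.
t_eff = 78.3 × 369 / (78.3 + 369) ≈ 64.594 hours.
n = log₂(1850/170) ≈ 3.4439; t = 3.4439 × 64.594 ≈ 222.45 hours.

222 hours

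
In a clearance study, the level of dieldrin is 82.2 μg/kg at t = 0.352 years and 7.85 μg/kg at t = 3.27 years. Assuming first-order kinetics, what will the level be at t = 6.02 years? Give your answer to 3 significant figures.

0.858 μg/kg

Over Δt = 3.27 − 0.352 = 2.918 years, the level fell by a factor of 82.2/7.85 ≈ 10.471.
n = log₂(10.471) ≈ 3.3884 half-lives, so t½ = 2.918/3.3884 ≈ 0.86118 years.
From t = 3.27 to t = 6.02: 7.85 × (1/2)^((6.02−3.27)/0.86118) ≈ 0.85821 μg/kg.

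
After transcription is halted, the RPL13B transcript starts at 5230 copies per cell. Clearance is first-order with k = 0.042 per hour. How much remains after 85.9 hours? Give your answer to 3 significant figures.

142 copies per cell

t½ = ln 2 / k = 0.69315 / 0.042 ≈ 16.504 hours.
Number of half-lives: n = 85.9/16.504 ≈ 5.205.
Remaining = 5230 × (1/2)^5.205 = 5230 × 0.027111 ≈ 141.79 copies per cell.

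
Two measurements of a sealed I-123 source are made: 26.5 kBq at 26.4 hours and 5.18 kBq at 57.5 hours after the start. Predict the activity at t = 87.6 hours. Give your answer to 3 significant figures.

1.07 kBq

Over Δt = 57.5 − 26.4 = 31.1 hours, the level fell by a factor of 26.5/5.18 ≈ 5.1158.
n = log₂(5.1158) ≈ 2.355 half-lives, so t½ = 31.1/2.355 ≈ 13.206 hours.
From t = 57.5 to t = 87.6: 5.18 × (1/2)^((87.6−57.5)/13.206) ≈ 1.0671 kBq.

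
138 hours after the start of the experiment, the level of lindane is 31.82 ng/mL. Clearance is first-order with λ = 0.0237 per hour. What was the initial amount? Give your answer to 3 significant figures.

t½ = ln 2 / λ = 0.69315 / 0.0237 ≈ 29.247 hours.
Number of half-lives elapsed: n = 138/29.247 ≈ 4.7185.
A₀ = A × 2^n = 31.82 × 2^4.7185 = 31.82 × 26.327 ≈ 837.73 ng/mL.

838 ng/mL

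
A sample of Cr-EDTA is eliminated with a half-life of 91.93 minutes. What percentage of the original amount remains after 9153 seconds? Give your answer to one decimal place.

9153 seconds = 152.55 minutes.
n = 152.55/91.93 ≈ 1.6594 half-lives.
Fraction remaining = (1/2)^1.6594 ≈ 0.31657, i.e. 31.657%.

31.7%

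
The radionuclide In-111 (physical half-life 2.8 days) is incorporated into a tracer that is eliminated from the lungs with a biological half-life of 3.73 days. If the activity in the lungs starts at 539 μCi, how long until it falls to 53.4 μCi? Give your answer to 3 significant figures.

5.33 days

1/t_eff = 1/t_phys + 1/t_biol = 1/2.8 + 1/3.73 = 0.62524 per day.
t_eff = 2.8 × 3.73 / (2.8 + 3.73) ≈ 1.5994 days.
n = log₂(539/53.4) ≈ 3.3354; t = 3.3354 × 1.5994 ≈ 5.3346 days.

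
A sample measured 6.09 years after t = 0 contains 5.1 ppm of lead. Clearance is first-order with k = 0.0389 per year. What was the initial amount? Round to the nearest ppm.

6 ppm

t½ = ln 2 / k = 0.69315 / 0.0389 ≈ 17.819 years.
Number of half-lives elapsed: n = 6.09/17.819 ≈ 0.34178.
A₀ = A × 2^n = 5.1 × 2^0.34178 = 5.1 × 1.2673 ≈ 6.4633 ppm.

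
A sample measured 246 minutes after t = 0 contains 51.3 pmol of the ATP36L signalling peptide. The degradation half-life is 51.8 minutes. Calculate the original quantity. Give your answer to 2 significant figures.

Number of half-lives elapsed: n = 246/51.8 ≈ 4.749.
A₀ = A × 2^n = 51.3 × 2^4.749 = 51.3 × 26.891 ≈ 1379.5 pmol.

1400 pmol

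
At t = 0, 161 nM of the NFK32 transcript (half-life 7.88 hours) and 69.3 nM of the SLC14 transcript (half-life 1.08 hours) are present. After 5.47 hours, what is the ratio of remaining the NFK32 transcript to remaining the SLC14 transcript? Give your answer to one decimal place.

NFK32 transcript: 161 × (1/2)^(5.47/7.88) = 161 × (1/2)^0.69416 ≈ 99.509 nM.
SLC14 transcript: 69.3 × (1/2)^(5.47/1.08) = 69.3 × (1/2)^5.0648 ≈ 2.0705 nM.
Ratio ≈ 99.509 / 2.0705 ≈ 48.061.

48.1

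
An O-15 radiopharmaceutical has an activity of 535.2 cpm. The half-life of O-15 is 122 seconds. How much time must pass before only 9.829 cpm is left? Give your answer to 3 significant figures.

704 seconds

Fraction remaining = 9.829/535.2 ≈ 0.018365.
n = log₂(535.2/9.829) = ln(54.451)/ln 2 ≈ 5.7669 half-lives.
t = n × t½ = 5.7669 × 122 ≈ 703.56 seconds.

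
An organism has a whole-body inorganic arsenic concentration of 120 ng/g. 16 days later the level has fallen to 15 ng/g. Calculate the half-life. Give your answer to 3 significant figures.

A/A₀ = 15/120 ≈ 0.125.
n = log₂(8) ≈ 3 half-lives elapsed in 16 days.
t½ = 16/3 ≈ 5.3333 days.

5.33 days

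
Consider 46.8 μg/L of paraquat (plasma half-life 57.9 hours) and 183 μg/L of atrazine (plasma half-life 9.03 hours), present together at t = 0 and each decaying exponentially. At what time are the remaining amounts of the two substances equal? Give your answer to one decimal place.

21.0 hours

Set 46.8·(1/2)^(t/57.9) = 183·(1/2)^(t/9.03).
Taking log₂: log₂(46.8/183) = t·(1/57.9 − 1/9.03).
log₂(0.25574) = -1.9673; 1/57.9 − 1/9.03 = -0.093471.
t = -1.9673 / -0.093471 ≈ 21.047 hours.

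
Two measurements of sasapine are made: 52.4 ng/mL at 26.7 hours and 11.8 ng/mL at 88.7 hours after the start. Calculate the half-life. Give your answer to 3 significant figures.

28.8 hours

Over Δt = 88.7 − 26.7 = 62 hours, the level fell by a factor of 52.4/11.8 ≈ 4.4407.
n = log₂(4.4407) ≈ 2.1508 half-lives, so t½ = 62/2.1508 ≈ 28.827 hours.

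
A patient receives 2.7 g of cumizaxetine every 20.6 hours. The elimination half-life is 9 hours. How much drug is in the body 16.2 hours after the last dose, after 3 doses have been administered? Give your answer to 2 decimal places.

The 3 doses were given 57.4, 36.8, 16.2 hours ago.
Total = 2.7·(1/2)^(57.4/9) + 2.7·(1/2)^(36.8/9) + 2.7·(1/2)^(16.2/9)
      = 0.032468 + 0.15867 + 0.77537 ≈ 0.96651 g.

0.97 g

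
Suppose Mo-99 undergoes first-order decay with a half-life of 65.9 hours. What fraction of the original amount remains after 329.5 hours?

n = 329.5/65.9 ≈ 5 half-lives.
Fraction remaining = (1/2)^5 ≈ 0.03125.

0.03125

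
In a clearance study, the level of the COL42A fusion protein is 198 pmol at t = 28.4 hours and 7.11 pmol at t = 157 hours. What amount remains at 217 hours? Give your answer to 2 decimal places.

1.51 pmol

Over Δt = 157 − 28.4 = 128.6 hours, the level fell by a factor of 198/7.11 ≈ 27.848.
n = log₂(27.848) ≈ 4.7995 half-lives, so t½ = 128.6/4.7995 ≈ 26.794 hours.
From t = 157 to t = 217: 7.11 × (1/2)^((217−157)/26.794) ≈ 1.5058 pmol.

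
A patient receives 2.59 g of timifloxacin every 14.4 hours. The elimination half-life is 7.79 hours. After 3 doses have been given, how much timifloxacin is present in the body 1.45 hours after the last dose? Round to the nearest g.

3 g

The 3 doses were given 30.25, 15.85, 1.45 hours ago.
Total = 2.59·(1/2)^(30.25/7.79) + 2.59·(1/2)^(15.85/7.79) + 2.59·(1/2)^(1.45/7.79)
      = 0.17553 + 0.63213 + 2.2765 ≈ 3.0842 g.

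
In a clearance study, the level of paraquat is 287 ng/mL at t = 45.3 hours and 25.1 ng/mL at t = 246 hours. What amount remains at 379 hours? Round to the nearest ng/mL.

Over Δt = 246 − 45.3 = 200.7 hours, the level fell by a factor of 287/25.1 ≈ 11.434.
n = log₂(11.434) ≈ 3.5153 half-lives, so t½ = 200.7/3.5153 ≈ 57.093 hours.
From t = 246 to t = 379: 25.1 × (1/2)^((379−246)/57.093) ≈ 4.9937 ng/mL.

5 ng/mL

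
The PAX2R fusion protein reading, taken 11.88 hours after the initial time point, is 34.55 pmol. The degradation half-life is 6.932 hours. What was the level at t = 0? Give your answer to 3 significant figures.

Number of half-lives elapsed: n = 11.88/6.932 ≈ 1.7138.
A₀ = A × 2^n = 34.55 × 2^1.7138 = 34.55 × 3.2802 ≈ 113.33 pmol.

113 pmol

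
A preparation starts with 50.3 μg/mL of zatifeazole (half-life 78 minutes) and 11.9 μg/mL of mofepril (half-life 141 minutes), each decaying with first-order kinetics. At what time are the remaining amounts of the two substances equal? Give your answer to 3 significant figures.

Set 50.3·(1/2)^(t/78) = 11.9·(1/2)^(t/141).
Taking log₂: log₂(50.3/11.9) = t·(1/78 − 1/141).
log₂(4.2269) = 2.0796; 1/78 − 1/141 = 0.0057283.
t = 2.0796 / 0.0057283 ≈ 363.04 minutes.

363 minutes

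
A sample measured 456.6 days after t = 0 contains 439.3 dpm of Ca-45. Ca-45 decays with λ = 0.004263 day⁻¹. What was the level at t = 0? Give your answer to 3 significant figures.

3080 dpm

t½ = ln 2 / λ = 0.69315 / 0.004263 ≈ 162.6 days.
Number of half-lives elapsed: n = 456.6/162.6 ≈ 2.8082.
A₀ = A × 2^n = 439.3 × 2^2.8082 = 439.3 × 7.004 ≈ 3076.9 dpm.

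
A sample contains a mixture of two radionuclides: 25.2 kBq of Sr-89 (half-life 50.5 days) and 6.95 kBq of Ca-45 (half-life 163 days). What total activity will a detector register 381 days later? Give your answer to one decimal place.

Sr-89: 25.2 × (1/2)^(381/50.5) = 25.2 × (1/2)^7.5446 ≈ 0.13498 kBq.
Ca-45: 6.95 × (1/2)^(381/163) = 6.95 × (1/2)^2.3374 ≈ 1.3752 kBq.
Total = 0.13498 + 1.3752 ≈ 1.5101 kBq.

1.5 kBq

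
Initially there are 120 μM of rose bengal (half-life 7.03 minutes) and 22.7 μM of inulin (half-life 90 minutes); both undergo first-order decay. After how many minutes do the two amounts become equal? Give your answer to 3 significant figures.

Set 120·(1/2)^(t/7.03) = 22.7·(1/2)^(t/90).
Taking log₂: log₂(120/22.7) = t·(1/7.03 − 1/90).
log₂(5.2863) = 2.4023; 1/7.03 − 1/90 = 0.13114.
t = 2.4023 / 0.13114 ≈ 18.319 minutes.

18.3 minutes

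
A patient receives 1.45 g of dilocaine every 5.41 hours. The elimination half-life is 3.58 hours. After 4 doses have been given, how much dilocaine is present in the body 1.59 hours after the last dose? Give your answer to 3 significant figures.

The 4 doses were given 17.82, 12.41, 7, 1.59 hours ago.
Total = 1.45·(1/2)^(17.82/3.58) + 1.45·(1/2)^(12.41/3.58) + 1.45·(1/2)^(7/3.58) + 1.45·(1/2)^(1.59/3.58)
      = 0.04602 + 0.13118 + 0.37391 + 1.0658 ≈ 1.6169 g.

1.62 g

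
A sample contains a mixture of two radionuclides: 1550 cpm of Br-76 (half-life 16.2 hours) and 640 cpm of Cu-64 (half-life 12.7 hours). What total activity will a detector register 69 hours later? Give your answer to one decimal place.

95.8 cpm

Br-76: 1550 × (1/2)^(69/16.2) = 1550 × (1/2)^4.2593 ≈ 80.941 cpm.
Cu-64: 640 × (1/2)^(69/12.7) = 640 × (1/2)^5.4331 ≈ 14.814 cpm.
Total = 80.941 + 14.814 ≈ 95.754 cpm.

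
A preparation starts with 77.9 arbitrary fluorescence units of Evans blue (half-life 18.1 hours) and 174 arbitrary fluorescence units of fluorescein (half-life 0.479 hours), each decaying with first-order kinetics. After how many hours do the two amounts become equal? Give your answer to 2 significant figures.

Set 77.9·(1/2)^(t/18.1) = 174·(1/2)^(t/0.479).
Taking log₂: log₂(77.9/174) = t·(1/18.1 − 1/0.479).
log₂(0.4477) = -1.1594; 1/18.1 − 1/0.479 = -2.0324.
t = -1.1594 / -2.0324 ≈ 0.57045 hours.

0.57 hours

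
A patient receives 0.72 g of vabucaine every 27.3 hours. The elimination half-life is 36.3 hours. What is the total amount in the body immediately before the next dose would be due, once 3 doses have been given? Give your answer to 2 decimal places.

The 3 doses were given 81.9, 54.6, 27.3 hours ago.
Total = 0.72·(1/2)^(81.9/36.3) + 0.72·(1/2)^(54.6/36.3) + 0.72·(1/2)^(27.3/36.3)
      = 0.15071 + 0.25383 + 0.4275 ≈ 0.83204 g.

0.83 g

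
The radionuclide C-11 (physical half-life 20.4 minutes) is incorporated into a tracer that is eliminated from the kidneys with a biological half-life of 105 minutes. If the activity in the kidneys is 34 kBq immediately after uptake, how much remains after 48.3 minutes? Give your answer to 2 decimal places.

4.79 kBq

1/t_eff = 1/t_phys + 1/t_biol = 1/20.4 + 1/105 = 0.058543 per minute.
t_eff = 20.4 × 105 / (20.4 + 105) ≈ 17.081 minutes.
Remaining = 34 × (1/2)^(48.3/17.081) = 34 × (1/2)^2.8276 ≈ 4.7893 kBq.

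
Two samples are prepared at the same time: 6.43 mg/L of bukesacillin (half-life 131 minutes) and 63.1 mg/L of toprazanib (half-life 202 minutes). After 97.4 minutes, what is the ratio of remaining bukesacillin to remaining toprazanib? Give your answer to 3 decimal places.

bukesacillin: 6.43 × (1/2)^(97.4/131) = 6.43 × (1/2)^0.74351 ≈ 3.8405 mg/L.
toprazanib: 63.1 × (1/2)^(97.4/202) = 63.1 × (1/2)^0.48218 ≈ 45.173 mg/L.
Ratio ≈ 3.8405 / 45.173 ≈ 0.085018.

0.085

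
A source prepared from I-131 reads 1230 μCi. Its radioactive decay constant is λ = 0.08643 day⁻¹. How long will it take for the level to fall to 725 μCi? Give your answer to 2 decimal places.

t½ = ln 2 / λ = 0.69315 / 0.08643 ≈ 8.0198 days.
Fraction remaining = 725/1230 ≈ 0.58943.
n = log₂(1230/725) = ln(1.6966)/ln 2 ≈ 0.76261 half-lives.
t = n × t½ = 0.76261 × 8.0198 ≈ 6.1159 days.

6.12 days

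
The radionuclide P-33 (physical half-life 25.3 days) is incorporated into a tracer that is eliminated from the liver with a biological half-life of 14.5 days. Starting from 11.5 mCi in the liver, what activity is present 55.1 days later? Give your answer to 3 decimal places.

0.182 mCi

1/t_eff = 1/t_phys + 1/t_biol = 1/25.3 + 1/14.5 = 0.10849 per day.
t_eff = 25.3 × 14.5 / (25.3 + 14.5) ≈ 9.2173 days.
Remaining = 11.5 × (1/2)^(55.1/9.2173) = 11.5 × (1/2)^5.9779 ≈ 0.18247 mCi.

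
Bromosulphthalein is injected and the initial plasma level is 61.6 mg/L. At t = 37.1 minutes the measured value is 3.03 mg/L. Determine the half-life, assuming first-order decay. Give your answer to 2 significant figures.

8.5 minutes

A/A₀ = 3.03/61.6 ≈ 0.049188.
n = log₂(20.33) ≈ 4.3455 half-lives elapsed in 37.1 minutes.
t½ = 37.1/4.3455 ≈ 8.5375 minutes.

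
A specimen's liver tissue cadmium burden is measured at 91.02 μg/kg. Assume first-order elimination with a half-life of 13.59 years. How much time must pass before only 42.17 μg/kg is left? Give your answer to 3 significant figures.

15.1 years

Fraction remaining = 42.17/91.02 ≈ 0.4633.
n = log₂(91.02/42.17) = ln(2.1584)/ln 2 ≈ 1.11 half-lives.
t = n × t½ = 1.11 × 13.59 ≈ 15.084 years.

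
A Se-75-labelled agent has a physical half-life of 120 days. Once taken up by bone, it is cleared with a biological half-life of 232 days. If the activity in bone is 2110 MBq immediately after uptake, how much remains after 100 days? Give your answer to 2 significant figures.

880 MBq

1/t_eff = 1/t_phys + 1/t_biol = 1/120 + 1/232 = 0.012644 per day.
t_eff = 120 × 232 / (120 + 232) ≈ 79.091 days.
Remaining = 2110 × (1/2)^(100/79.091) = 2110 × (1/2)^1.2644 ≈ 878.35 MBq.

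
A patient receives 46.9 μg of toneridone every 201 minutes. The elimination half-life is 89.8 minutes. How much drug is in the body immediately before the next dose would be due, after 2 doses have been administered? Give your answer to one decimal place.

The 2 doses were given 402, 201 minutes ago.
Total = 46.9·(1/2)^(402/89.8) + 46.9·(1/2)^(201/89.8)
      = 2.1066 + 9.9397 ≈ 12.046 μg.

12.0 μg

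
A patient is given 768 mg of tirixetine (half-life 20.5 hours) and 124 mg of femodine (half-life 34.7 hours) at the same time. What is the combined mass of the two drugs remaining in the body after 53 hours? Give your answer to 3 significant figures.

171 mg

tirixetine: 768 × (1/2)^(53/20.5) = 768 × (1/2)^2.5854 ≈ 127.96 mg.
femodine: 124 × (1/2)^(53/34.7) = 124 × (1/2)^1.5274 ≈ 43.017 mg.
Total = 127.96 + 43.017 ≈ 170.98 mg.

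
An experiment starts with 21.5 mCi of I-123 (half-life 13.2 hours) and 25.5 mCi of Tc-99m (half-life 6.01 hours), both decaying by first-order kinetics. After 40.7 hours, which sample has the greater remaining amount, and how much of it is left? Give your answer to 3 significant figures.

I-123, 2.54 mCi

I-123: 21.5 × (1/2)^3.0833 ≈ 2.5367 mCi.
Tc-99m: 25.5 × (1/2)^6.772 ≈ 0.23332 mCi.
I-123 has more remaining, at ≈ 2.5367 mCi.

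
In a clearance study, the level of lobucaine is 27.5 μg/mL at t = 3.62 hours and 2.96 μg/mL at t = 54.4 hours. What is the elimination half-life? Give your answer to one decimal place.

Over Δt = 54.4 − 3.62 = 50.78 hours, the level fell by a factor of 27.5/2.96 ≈ 9.2905.
n = log₂(9.2905) ≈ 3.2158 half-lives, so t½ = 50.78/3.2158 ≈ 15.791 hours.

15.8 hours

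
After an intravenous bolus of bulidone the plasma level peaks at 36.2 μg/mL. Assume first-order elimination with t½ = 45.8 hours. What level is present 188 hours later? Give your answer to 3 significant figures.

2.10 μg/mL

Number of half-lives: n = 188/45.8 ≈ 4.1048.
Remaining = 36.2 × (1/2)^4.1048 = 36.2 × 0.058121 ≈ 2.104 μg/mL.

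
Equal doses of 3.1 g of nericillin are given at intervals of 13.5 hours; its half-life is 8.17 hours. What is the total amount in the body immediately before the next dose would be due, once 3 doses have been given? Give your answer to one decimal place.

1.4 g

The 3 doses were given 40.5, 27, 13.5 hours ago.
Total = 3.1·(1/2)^(40.5/8.17) + 3.1·(1/2)^(27/8.17) + 3.1·(1/2)^(13.5/8.17)
      = 0.099795 + 0.31371 + 0.98615 ≈ 1.3997 g.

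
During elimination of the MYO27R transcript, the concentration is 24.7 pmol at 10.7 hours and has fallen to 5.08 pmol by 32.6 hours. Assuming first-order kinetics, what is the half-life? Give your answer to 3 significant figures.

9.60 hours

Over Δt = 32.6 − 10.7 = 21.9 hours, the level fell by a factor of 24.7/5.08 ≈ 4.8622.
n = log₂(4.8622) ≈ 2.2816 half-lives, so t½ = 21.9/2.2816 ≈ 9.5985 hours.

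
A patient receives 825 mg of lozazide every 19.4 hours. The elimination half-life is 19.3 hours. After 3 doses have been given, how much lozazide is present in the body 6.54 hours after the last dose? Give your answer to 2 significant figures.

1100 mg

The 3 doses were given 45.34, 25.94, 6.54 hours ago.
Total = 825·(1/2)^(45.34/19.3) + 825·(1/2)^(25.94/19.3) + 825·(1/2)^(6.54/19.3)
      = 161.91 + 324.98 + 652.3 ≈ 1139.2 mg.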